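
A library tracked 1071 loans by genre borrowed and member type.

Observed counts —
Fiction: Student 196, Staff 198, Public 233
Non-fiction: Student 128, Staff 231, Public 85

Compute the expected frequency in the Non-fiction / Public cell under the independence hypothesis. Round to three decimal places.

Row total (Non-fiction) = 444; column total (Public) = 318; grand total N = 1071.
Expected count = (row total × column total) / N = 444 × 318 / 1071 = 131.832.

131.832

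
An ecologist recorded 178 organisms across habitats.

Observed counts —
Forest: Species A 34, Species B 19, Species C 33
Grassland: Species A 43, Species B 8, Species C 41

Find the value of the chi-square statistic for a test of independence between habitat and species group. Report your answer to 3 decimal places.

Row totals: 86, 92. Column totals: 77, 27, 74. Grand total N = 178.
Expected counts (row total × column total / N):
  Forest, Species A: 86×77/178 = 37.2022
  Forest, Species B: 86×27/178 = 13.0449
  Forest, Species C: 86×74/178 = 35.7528
  Grassland, Species A: 92×77/178 = 39.7978
  Grassland, Species B: 92×27/178 = 13.9551
  Grassland, Species C: 92×74/178 = 38.2472
Contributions (O − E)²/E:
  (34 − 37.2022)²/37.2022 = 0.2756
  (19 − 13.0449)²/13.0449 = 2.7186
  (33 − 35.7528)²/35.7528 = 0.2120
  (43 − 39.7978)²/39.7978 = 0.2577
  (8 − 13.9551)²/13.9551 = 2.5412
  (41 − 38.2472)²/38.2472 = 0.1981
χ² = 0.2756 + 2.7186 + 0.2120 + 0.2577 + 2.5412 + 0.1981 = 6.203

6.203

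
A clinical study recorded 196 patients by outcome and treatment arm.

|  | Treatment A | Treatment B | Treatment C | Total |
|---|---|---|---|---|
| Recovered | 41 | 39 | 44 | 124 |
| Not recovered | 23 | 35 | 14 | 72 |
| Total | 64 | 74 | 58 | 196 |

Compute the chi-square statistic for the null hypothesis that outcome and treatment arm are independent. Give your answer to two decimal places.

7.53

Grand total N = 196.
Expected counts (row total × column total / N):
  Recovered, Treatment A: 124×64/196 = 40.490
  Recovered, Treatment B: 124×74/196 = 46.816
  Recovered, Treatment C: 124×58/196 = 36.694
  Not recovered, Treatment A: 72×64/196 = 23.510
  Not recovered, Treatment B: 72×74/196 = 27.184
  Not recovered, Treatment C: 72×58/196 = 21.306
Contributions (O − E)²/E:
  (41 − 40.490)²/40.490 = 0.0064
  (39 − 46.816)²/46.816 = 1.3049
  (44 − 36.694)²/36.694 = 1.4547
  (23 − 23.510)²/23.510 = 0.0111
  (35 − 27.184)²/27.184 = 2.2473
  (14 − 21.306)²/21.306 = 2.5053
χ² = 0.0064 + 1.3049 + 1.4547 + 0.0111 + 2.2473 + 2.5053 = 7.53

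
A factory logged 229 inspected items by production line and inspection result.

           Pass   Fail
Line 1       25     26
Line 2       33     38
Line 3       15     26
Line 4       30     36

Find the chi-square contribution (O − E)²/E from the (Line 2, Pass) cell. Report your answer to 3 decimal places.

0.036

Row total (Line 2) = 71; column total (Pass) = 103; N = 229.
Expected count E = 71 × 103 / 229 = 31.9345.
Contribution = (O − E)²/E = (33 − 31.9345)² / 31.9345 = 0.036.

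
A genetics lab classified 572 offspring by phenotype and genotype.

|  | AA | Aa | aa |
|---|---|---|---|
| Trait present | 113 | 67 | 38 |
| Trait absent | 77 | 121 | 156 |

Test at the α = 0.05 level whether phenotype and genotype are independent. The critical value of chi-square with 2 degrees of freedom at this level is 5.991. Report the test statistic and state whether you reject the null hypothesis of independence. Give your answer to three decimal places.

Row totals: 218, 354. Column totals: 190, 188, 194. Grand total N = 572.
Expected counts (row total × column total / N):
  Trait present, AA: 218×190/572 = 72.4126
  Trait present, Aa: 218×188/572 = 71.6503
  Trait present, aa: 218×194/572 = 73.9371
  Trait absent, AA: 354×190/572 = 117.5874
  Trait absent, Aa: 354×188/572 = 116.3497
  Trait absent, aa: 354×194/572 = 120.0629
Contributions (O − E)²/E:
  (113 − 72.4126)²/72.4126 = 22.7493
  (67 − 71.6503)²/71.6503 = 0.3018
  (38 − 73.9371)²/73.9371 = 17.4672
  (77 − 117.5874)²/117.5874 = 14.0095
  (121 − 116.3497)²/116.3497 = 0.1859
  (156 − 120.0629)²/120.0629 = 10.7567
χ² = 22.7493 + 0.3018 + 17.4672 + 14.0095 + 0.1859 + 10.7567 = 65.470
df = (2−1)(3−1) = 2. Since 65.470 > 5.991, reject the null hypothesis of independence at α = 0.05.

65.470; reject H₀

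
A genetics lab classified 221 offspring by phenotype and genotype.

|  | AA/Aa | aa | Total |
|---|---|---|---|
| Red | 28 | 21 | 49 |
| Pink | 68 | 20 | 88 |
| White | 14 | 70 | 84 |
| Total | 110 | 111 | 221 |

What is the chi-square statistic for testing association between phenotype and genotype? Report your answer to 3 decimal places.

Grand total N = 221.
Expected counts (row total × column total / N):
  Red, AA/Aa: 49×110/221 = 24.3891
  Red, aa: 49×111/221 = 24.6109
  Pink, AA/Aa: 88×110/221 = 43.8009
  Pink, aa: 88×111/221 = 44.1991
  White, AA/Aa: 84×110/221 = 41.8100
  White, aa: 84×111/221 = 42.1900
Contributions (O − E)²/E:
  (28 − 24.3891)²/24.3891 = 0.5346
  (21 − 24.6109)²/24.6109 = 0.5298
  (68 − 43.8009)²/43.8009 = 13.3695
  (20 − 44.1991)²/44.1991 = 13.2491
  (14 − 41.8100)²/41.8100 = 18.4979
  (70 − 42.1900)²/42.1900 = 18.3313
χ² = 0.5346 + 0.5298 + 13.3695 + 13.2491 + 18.4979 + 18.3313 = 64.512

64.512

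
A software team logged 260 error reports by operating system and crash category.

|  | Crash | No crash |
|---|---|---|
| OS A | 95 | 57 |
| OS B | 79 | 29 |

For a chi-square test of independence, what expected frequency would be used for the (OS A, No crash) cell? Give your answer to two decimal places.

Row total (OS A) = 152; column total (No crash) = 86; grand total N = 260.
Expected count = (row total × column total) / N = 152 × 86 / 260 = 50.28.

50.28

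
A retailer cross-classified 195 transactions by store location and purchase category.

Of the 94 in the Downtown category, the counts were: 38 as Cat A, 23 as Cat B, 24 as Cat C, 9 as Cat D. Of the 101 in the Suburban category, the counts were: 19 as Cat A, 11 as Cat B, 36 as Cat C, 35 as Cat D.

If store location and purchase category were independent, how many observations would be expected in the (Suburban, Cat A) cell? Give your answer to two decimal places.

Row total (Suburban) = 101; column total (Cat A) = 57; grand total N = 195.
Expected count = (row total × column total) / N = 101 × 57 / 195 = 29.52.

29.52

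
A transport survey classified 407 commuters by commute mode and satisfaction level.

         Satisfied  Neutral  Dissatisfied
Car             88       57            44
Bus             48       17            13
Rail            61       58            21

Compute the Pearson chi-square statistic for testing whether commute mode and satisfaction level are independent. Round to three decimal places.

Row totals: 189, 78, 140. Column totals: 197, 132, 78. Grand total N = 407.
Expected counts (row total × column total / N):
  Car, Satisfied: 189×197/407 = 91.4816
  Car, Neutral: 189×132/407 = 61.2973
  Car, Dissatisfied: 189×78/407 = 36.2211
  Bus, Satisfied: 78×197/407 = 37.7543
  Bus, Neutral: 78×132/407 = 25.2973
  Bus, Dissatisfied: 78×78/407 = 14.9484
  Rail, Satisfied: 140×197/407 = 67.7641
  Rail, Neutral: 140×132/407 = 45.4054
  Rail, Dissatisfied: 140×78/407 = 26.8305
Contributions (O − E)²/E:
  (88 − 91.4816)²/91.4816 = 0.1325
  (57 − 61.2973)²/61.2973 = 0.3013
  (44 − 36.2211)²/36.2211 = 1.6706
  (48 − 37.7543)²/37.7543 = 2.7805
  (17 − 25.2973)²/25.2973 = 2.7214
  (13 − 14.9484)²/14.9484 = 0.2540
  (61 − 67.7641)²/67.7641 = 0.6752
  (58 − 45.4054)²/45.4054 = 3.4935
  (21 − 26.8305)²/26.8305 = 1.2670
χ² = 0.1325 + 0.3013 + 1.6706 + 2.7805 + 2.7214 + 0.2540 + 0.6752 + 3.4935 + 1.2670 = 13.296

13.296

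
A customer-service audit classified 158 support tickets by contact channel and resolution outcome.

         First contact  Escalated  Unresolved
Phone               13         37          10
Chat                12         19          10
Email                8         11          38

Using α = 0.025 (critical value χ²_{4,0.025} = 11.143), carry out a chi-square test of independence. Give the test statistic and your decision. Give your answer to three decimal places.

37.450; reject H₀

Row totals: 60, 41, 57. Column totals: 33, 67, 58. Grand total N = 158.
Expected counts (row total × column total / N):
  Phone, First contact: 60×33/158 = 12.53165
  Phone, Escalated: 60×67/158 = 25.44304
  Phone, Unresolved: 60×58/158 = 22.02532
  Chat, First contact: 41×33/158 = 8.56329
  Chat, Escalated: 41×67/158 = 17.38608
  Chat, Unresolved: 41×58/158 = 15.05063
  Email, First contact: 57×33/158 = 11.90506
  Email, Escalated: 57×67/158 = 24.17089
  Email, Unresolved: 57×58/158 = 20.92405
Contributions (O − E)²/E:
  (13 − 12.53165)²/12.53165 = 0.0175
  (37 − 25.44304)²/25.44304 = 5.2495
  (10 − 22.02532)²/22.02532 = 6.5655
  (12 − 8.56329)²/8.56329 = 1.3793
  (19 − 17.38608)²/17.38608 = 0.1498
  (10 − 15.05063)²/15.05063 = 1.6949
  (8 − 11.90506)²/11.90506 = 1.2809
  (11 − 24.17089)²/24.17089 = 7.1769
  (38 − 20.92405)²/20.92405 = 13.9355
χ² = 0.0175 + 5.2495 + 6.5655 + 1.3793 + 0.1498 + 1.6949 + 1.2809 + 7.1769 + 13.9355 = 37.450
df = (3−1)(3−1) = 4. Since 37.450 > 11.143, reject the null hypothesis of independence at α = 0.025.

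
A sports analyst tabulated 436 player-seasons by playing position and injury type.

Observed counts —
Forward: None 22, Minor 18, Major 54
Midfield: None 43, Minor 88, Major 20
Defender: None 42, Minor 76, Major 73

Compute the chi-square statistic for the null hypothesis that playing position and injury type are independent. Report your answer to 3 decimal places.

58.688

Row totals: 94, 151, 191. Column totals: 107, 182, 147. Grand total N = 436.
Expected counts (row total × column total / N):
  Forward, None: 94×107/436 = 23.06881
  Forward, Minor: 94×182/436 = 39.23853
  Forward, Major: 94×147/436 = 31.69266
  Midfield, None: 151×107/436 = 37.05734
  Midfield, Minor: 151×182/436 = 63.03211
  Midfield, Major: 151×147/436 = 50.91055
  Defender, None: 191×107/436 = 46.87385
  Defender, Minor: 191×182/436 = 79.72936
  Defender, Major: 191×147/436 = 64.39679
Contributions (O − E)²/E:
  (22 − 23.06881)²/23.06881 = 0.0495
  (18 − 39.23853)²/39.23853 = 11.4957
  (54 − 31.69266)²/31.69266 = 15.7013
  (43 − 37.05734)²/37.05734 = 0.9530
  (88 − 63.03211)²/63.03211 = 9.8901
  (20 − 50.91055)²/50.91055 = 18.7675
  (42 − 46.87385)²/46.87385 = 0.5068
  (76 − 79.72936)²/79.72936 = 0.1744
  (73 − 64.39679)²/64.39679 = 1.1494
χ² = 0.0495 + 11.4957 + 15.7013 + 0.9530 + 9.8901 + 18.7675 + 0.5068 + 0.1744 + 1.1494 = 58.688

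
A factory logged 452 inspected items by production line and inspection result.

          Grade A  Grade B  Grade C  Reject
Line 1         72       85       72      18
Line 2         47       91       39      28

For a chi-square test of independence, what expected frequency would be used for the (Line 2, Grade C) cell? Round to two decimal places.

50.34

Row total (Line 2) = 205; column total (Grade C) = 111; grand total N = 452.
Expected count = (row total × column total) / N = 205 × 111 / 452 = 50.34.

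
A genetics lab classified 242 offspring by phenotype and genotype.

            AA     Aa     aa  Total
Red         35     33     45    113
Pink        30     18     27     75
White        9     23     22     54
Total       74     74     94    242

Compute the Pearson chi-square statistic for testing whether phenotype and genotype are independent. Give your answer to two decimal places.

Grand total N = 242.
Expected counts (row total × column total / N):
  Red, AA: 113×74/242 = 34.554
  Red, Aa: 113×74/242 = 34.554
  Red, aa: 113×94/242 = 43.893
  Pink, AA: 75×74/242 = 22.934
  Pink, Aa: 75×74/242 = 22.934
  Pink, aa: 75×94/242 = 29.132
  White, AA: 54×74/242 = 16.512
  White, Aa: 54×74/242 = 16.512
  White, aa: 54×94/242 = 20.975
Contributions (O − E)²/E:
  (35 − 34.554)²/34.554 = 0.0058
  (33 − 34.554)²/34.554 = 0.0699
  (45 − 43.893)²/43.893 = 0.0279
  (30 − 22.934)²/22.934 = 2.1770
  (18 − 22.934)²/22.934 = 1.0615
  (27 − 29.132)²/29.132 = 0.1560
  (9 − 16.512)²/16.512 = 3.4175
  (23 − 16.512)²/16.512 = 2.5493
  (22 − 20.975)²/20.975 = 0.0501
χ² = 0.0058 + 0.0699 + 0.0279 + 2.1770 + 1.0615 + 0.1560 + 3.4175 + 2.5493 + 0.0501 = 9.52

9.52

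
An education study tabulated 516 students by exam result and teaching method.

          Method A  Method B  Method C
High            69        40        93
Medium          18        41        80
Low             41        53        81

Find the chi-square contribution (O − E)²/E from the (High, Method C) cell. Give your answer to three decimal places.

Row total (High) = 202; column total (Method C) = 254; N = 516.
Expected count E = 202 × 254 / 516 = 99.4341.
Contribution = (O − E)²/E = (93 − 99.4341)² / 99.4341 = 0.416.

0.416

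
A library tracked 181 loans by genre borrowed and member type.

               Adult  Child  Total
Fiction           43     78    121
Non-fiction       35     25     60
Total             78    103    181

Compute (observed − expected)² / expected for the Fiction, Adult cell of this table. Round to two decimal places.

1.60

Row total (Fiction) = 121; column total (Adult) = 78; N = 181.
Expected count E = 121 × 78 / 181 = 52.144.
Contribution = (O − E)²/E = (43 − 52.144)² / 52.144 = 1.60.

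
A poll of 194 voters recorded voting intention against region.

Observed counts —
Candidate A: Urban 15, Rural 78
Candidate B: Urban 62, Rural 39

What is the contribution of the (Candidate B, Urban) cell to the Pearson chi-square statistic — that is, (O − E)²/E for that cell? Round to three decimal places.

Row total (Candidate B) = 101; column total (Urban) = 77; N = 194.
Expected count E = 101 × 77 / 194 = 40.0876.
Contribution = (O − E)²/E = (62 − 40.0876)² / 40.0876 = 11.978.

11.978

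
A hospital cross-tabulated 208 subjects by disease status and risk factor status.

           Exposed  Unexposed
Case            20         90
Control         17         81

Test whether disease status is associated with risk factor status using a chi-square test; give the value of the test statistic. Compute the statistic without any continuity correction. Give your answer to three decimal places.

Row totals: 110, 98. Column totals: 37, 171. Grand total N = 208.
Expected counts (row total × column total / N):
  Case, Exposed: 110×37/208 = 19.5673
  Case, Unexposed: 110×171/208 = 90.4327
  Control, Exposed: 98×37/208 = 17.4327
  Control, Unexposed: 98×171/208 = 80.5673
Contributions (O − E)²/E:
  (20 − 19.5673)²/19.5673 = 0.0096
  (90 − 90.4327)²/90.4327 = 0.0021
  (17 − 17.4327)²/17.4327 = 0.0107
  (81 − 80.5673)²/80.5673 = 0.0023
χ² = 0.0096 + 0.0021 + 0.0107 + 0.0023 = 0.025

0.025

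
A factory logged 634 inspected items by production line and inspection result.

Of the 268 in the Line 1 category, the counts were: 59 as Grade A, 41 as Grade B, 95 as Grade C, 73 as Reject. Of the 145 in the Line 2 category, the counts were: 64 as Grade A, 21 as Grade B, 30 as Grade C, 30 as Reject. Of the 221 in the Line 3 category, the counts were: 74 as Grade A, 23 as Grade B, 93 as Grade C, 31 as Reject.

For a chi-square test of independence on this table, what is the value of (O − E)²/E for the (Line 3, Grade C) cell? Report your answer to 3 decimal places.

Row total (Line 3) = 221; column total (Grade C) = 218; N = 634.
Expected count E = 221 × 218 / 634 = 75.9905.
Contribution = (O − E)²/E = (93 − 75.9905)² / 75.9905 = 3.807.

3.807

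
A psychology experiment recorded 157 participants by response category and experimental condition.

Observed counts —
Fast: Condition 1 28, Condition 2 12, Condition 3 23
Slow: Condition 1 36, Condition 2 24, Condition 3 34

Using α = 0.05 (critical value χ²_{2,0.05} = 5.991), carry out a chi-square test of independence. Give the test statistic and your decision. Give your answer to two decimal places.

1.04; fail to reject H₀

Row totals: 63, 94. Column totals: 64, 36, 57. Grand total N = 157.
Expected counts (row total × column total / N):
  Fast, Condition 1: 63×64/157 = 25.682
  Fast, Condition 2: 63×36/157 = 14.446
  Fast, Condition 3: 63×57/157 = 22.873
  Slow, Condition 1: 94×64/157 = 38.318
  Slow, Condition 2: 94×36/157 = 21.554
  Slow, Condition 3: 94×57/157 = 34.127
Contributions (O − E)²/E:
  (28 − 25.682)²/25.682 = 0.2092
  (12 − 14.446)²/14.446 = 0.4142
  (23 − 22.873)²/22.873 = 0.0007
  (36 − 38.318)²/38.318 = 0.1402
  (24 − 21.554)²/21.554 = 0.2776
  (34 − 34.127)²/34.127 = 0.0005
χ² = 0.2092 + 0.4142 + 0.0007 + 0.1402 + 0.2776 + 0.0005 = 1.04
df = (2−1)(3−1) = 2. Since 1.04 < 5.991, fail to reject the null hypothesis of independence at α = 0.05.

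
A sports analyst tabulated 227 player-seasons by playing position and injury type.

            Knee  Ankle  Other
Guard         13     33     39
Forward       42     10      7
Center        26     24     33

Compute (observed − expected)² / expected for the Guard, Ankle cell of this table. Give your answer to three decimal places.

Row total (Guard) = 85; column total (Ankle) = 67; N = 227.
Expected count E = 85 × 67 / 227 = 25.0881.
Contribution = (O − E)²/E = (33 − 25.0881)² / 25.0881 = 2.495.

2.495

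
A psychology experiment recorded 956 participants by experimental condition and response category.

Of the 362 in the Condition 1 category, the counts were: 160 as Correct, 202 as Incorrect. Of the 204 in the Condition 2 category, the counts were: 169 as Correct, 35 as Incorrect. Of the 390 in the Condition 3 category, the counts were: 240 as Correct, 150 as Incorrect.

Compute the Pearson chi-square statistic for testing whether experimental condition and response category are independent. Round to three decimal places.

Row totals: 362, 204, 390. Column totals: 569, 387. Grand total N = 956.
Expected counts (row total × column total / N):
  Condition 1, Correct: 362×569/956 = 215.4582
  Condition 1, Incorrect: 362×387/956 = 146.5418
  Condition 2, Correct: 204×569/956 = 121.4184
  Condition 2, Incorrect: 204×387/956 = 82.5816
  Condition 3, Correct: 390×569/956 = 232.1234
  Condition 3, Incorrect: 390×387/956 = 157.8766
Contributions (O − E)²/E:
  (160 − 215.4582)²/215.4582 = 14.2748
  (202 − 146.5418)²/146.5418 = 20.9879
  (169 − 121.4184)²/121.4184 = 18.6463
  (35 − 82.5816)²/82.5816 = 27.4154
  (240 − 232.1234)²/232.1234 = 0.2673
  (150 − 157.8766)²/157.8766 = 0.3930
χ² = 14.2748 + 20.9879 + 18.6463 + 27.4154 + 0.2673 + 0.3930 = 81.985

81.985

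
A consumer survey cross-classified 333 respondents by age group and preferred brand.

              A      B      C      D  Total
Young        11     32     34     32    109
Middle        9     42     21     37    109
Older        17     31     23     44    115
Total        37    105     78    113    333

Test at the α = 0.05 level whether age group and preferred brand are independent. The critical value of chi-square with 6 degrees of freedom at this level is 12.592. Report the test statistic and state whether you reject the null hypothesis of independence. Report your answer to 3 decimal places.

Grand total N = 333.
Expected counts (row total × column total / N):
  Young, A: 109×37/333 = 12.1111
  Young, B: 109×105/333 = 34.3694
  Young, C: 109×78/333 = 25.5315
  Young, D: 109×113/333 = 36.9880
  Middle, A: 109×37/333 = 12.1111
  Middle, B: 109×105/333 = 34.3694
  Middle, C: 109×78/333 = 25.5315
  Middle, D: 109×113/333 = 36.9880
  Older, A: 115×37/333 = 12.7778
  Older, B: 115×105/333 = 36.2613
  Older, C: 115×78/333 = 26.9369
  Older, D: 115×113/333 = 39.0240
Contributions (O − E)²/E:
  (11 − 12.1111)²/12.1111 = 0.1019
  (32 − 34.3694)²/34.3694 = 0.1633
  (34 − 25.5315)²/25.5315 = 2.8089
  (32 − 36.9880)²/36.9880 = 0.6727
  (9 − 12.1111)²/12.1111 = 0.7992
  (42 − 34.3694)²/34.3694 = 1.6941
  (21 − 25.5315)²/25.5315 = 0.8043
  (37 − 36.9880)²/36.9880 = 0.0000
  (17 − 12.7778)²/12.7778 = 1.3952
  (31 − 36.2613)²/36.2613 = 0.7634
  (23 − 26.9369)²/26.9369 = 0.5754
  (44 − 39.0240)²/39.0240 = 0.6345
χ² = 0.1019 + 0.1633 + 2.8089 + 0.6727 + 0.7992 + 1.6941 + 0.8043 + 0.0000 + 1.3952 + 0.7634 + 0.5754 + 0.6345 = 10.413
df = (3−1)(4−1) = 6. Since 10.413 < 12.592, fail to reject the null hypothesis of independence at α = 0.05.

10.413; fail to reject H₀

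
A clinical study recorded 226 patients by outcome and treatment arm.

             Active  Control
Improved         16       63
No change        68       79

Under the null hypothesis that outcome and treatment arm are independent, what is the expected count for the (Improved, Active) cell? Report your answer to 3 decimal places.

29.363

Row total (Improved) = 79; column total (Active) = 84; grand total N = 226.
Expected count = (row total × column total) / N = 79 × 84 / 226 = 29.363.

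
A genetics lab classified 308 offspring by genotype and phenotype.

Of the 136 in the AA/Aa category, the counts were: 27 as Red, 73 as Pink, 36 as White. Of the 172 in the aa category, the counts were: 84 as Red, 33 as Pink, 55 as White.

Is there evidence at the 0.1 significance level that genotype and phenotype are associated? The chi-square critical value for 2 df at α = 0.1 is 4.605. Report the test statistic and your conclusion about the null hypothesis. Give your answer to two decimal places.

44.74; reject H₀

Row totals: 136, 172. Column totals: 111, 106, 91. Grand total N = 308.
Expected counts (row total × column total / N):
  AA/Aa, Red: 136×111/308 = 49.013
  AA/Aa, Pink: 136×106/308 = 46.805
  AA/Aa, White: 136×91/308 = 40.182
  aa, Red: 172×111/308 = 61.987
  aa, Pink: 172×106/308 = 59.195
  aa, White: 172×91/308 = 50.818
Contributions (O − E)²/E:
  (27 − 49.013)²/49.013 = 9.8866
  (73 − 46.805)²/46.805 = 14.6604
  (36 − 40.182)²/40.182 = 0.4352
  (84 − 61.987)²/61.987 = 7.8173
  (33 − 59.195)²/59.195 = 11.5918
  (55 − 50.818)²/50.818 = 0.3442
χ² = 9.8866 + 14.6604 + 0.4352 + 7.8173 + 11.5918 + 0.3442 = 44.74
df = (2−1)(3−1) = 2. Since 44.74 > 4.605, reject the null hypothesis of independence at α = 0.1.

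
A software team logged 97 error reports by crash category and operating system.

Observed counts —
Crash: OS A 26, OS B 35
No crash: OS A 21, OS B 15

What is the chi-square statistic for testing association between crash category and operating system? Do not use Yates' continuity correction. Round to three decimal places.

Row totals: 61, 36. Column totals: 47, 50. Grand total N = 97.
Expected counts (row total × column total / N):
  Crash, OS A: 61×47/97 = 29.5567
  Crash, OS B: 61×50/97 = 31.4433
  No crash, OS A: 36×47/97 = 17.4433
  No crash, OS B: 36×50/97 = 18.5567
Contributions (O − E)²/E:
  (26 − 29.5567)²/29.5567 = 0.4280
  (35 − 31.4433)²/31.4433 = 0.4023
  (21 − 17.4433)²/17.4433 = 0.7252
  (15 − 18.5567)²/18.5567 = 0.6817
χ² = 0.4280 + 0.4023 + 0.7252 + 0.6817 = 2.237

2.237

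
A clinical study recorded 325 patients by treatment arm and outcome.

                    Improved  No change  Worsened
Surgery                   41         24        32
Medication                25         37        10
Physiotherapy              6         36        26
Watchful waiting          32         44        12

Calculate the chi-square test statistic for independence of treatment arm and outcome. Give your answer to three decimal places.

42.016

Row totals: 97, 72, 68, 88. Column totals: 104, 141, 80. Grand total N = 325.
Expected counts (row total × column total / N):
  Surgery, Improved: 97×104/325 = 31.0400
  Surgery, No change: 97×141/325 = 42.0831
  Surgery, Worsened: 97×80/325 = 23.8769
  Medication, Improved: 72×104/325 = 23.0400
  Medication, No change: 72×141/325 = 31.2369
  Medication, Worsened: 72×80/325 = 17.7231
  Physiotherapy, Improved: 68×104/325 = 21.7600
  Physiotherapy, No change: 68×141/325 = 29.5015
  Physiotherapy, Worsened: 68×80/325 = 16.7385
  Watchful waiting, Improved: 88×104/325 = 28.1600
  Watchful waiting, No change: 88×141/325 = 38.1785
  Watchful waiting, Worsened: 88×80/325 = 21.6615
Contributions (O − E)²/E:
  (41 − 31.0400)²/31.0400 = 3.1959
  (24 − 42.0831)²/42.0831 = 7.7703
  (32 − 23.8769)²/23.8769 = 2.7635
  (25 − 23.0400)²/23.0400 = 0.1667
  (37 − 31.2369)²/31.2369 = 1.0633
  (10 − 17.7231)²/17.7231 = 3.3655
  (6 − 21.7600)²/21.7600 = 11.4144
  (36 − 29.5015)²/29.5015 = 1.4315
  (26 − 16.7385)²/16.7385 = 5.1244
  (32 − 28.1600)²/28.1600 = 0.5236
  (44 − 38.1785)²/38.1785 = 0.8877
  (12 − 21.6615)²/21.6615 = 4.3092
χ² = 3.1959 + 7.7703 + 2.7635 + 0.1667 + 1.0633 + 3.3655 + 11.4144 + 1.4315 + 5.1244 + 0.5236 + 0.8877 + 4.3092 = 42.016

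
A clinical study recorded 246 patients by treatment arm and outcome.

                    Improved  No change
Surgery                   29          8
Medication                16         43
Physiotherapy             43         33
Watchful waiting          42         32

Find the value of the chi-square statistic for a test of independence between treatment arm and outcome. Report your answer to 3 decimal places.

Row totals: 37, 59, 76, 74. Column totals: 130, 116. Grand total N = 246.
Expected counts (row total × column total / N):
  Surgery, Improved: 37×130/246 = 19.55285
  Surgery, No change: 37×116/246 = 17.44715
  Medication, Improved: 59×130/246 = 31.17886
  Medication, No change: 59×116/246 = 27.82114
  Physiotherapy, Improved: 76×130/246 = 40.16260
  Physiotherapy, No change: 76×116/246 = 35.83740
  Watchful waiting, Improved: 74×130/246 = 39.10569
  Watchful waiting, No change: 74×116/246 = 34.89431
Contributions (O − E)²/E:
  (29 − 19.55285)²/19.55285 = 4.5645
  (8 − 17.44715)²/17.44715 = 5.1154
  (16 − 31.17886)²/31.17886 = 7.3896
  (43 − 27.82114)²/27.82114 = 8.2814
  (43 − 40.16260)²/40.16260 = 0.2005
  (33 − 35.83740)²/35.83740 = 0.2246
  (42 − 39.10569)²/39.10569 = 0.2142
  (32 − 34.89431)²/34.89431 = 0.2401
χ² = 4.5645 + 5.1154 + 7.3896 + 8.2814 + 0.2005 + 0.2246 + 0.2142 + 0.2401 = 26.230

26.230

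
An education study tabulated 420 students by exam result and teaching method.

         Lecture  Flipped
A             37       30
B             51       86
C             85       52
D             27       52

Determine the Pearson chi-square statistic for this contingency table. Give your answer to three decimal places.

Row totals: 67, 137, 137, 79. Column totals: 200, 220. Grand total N = 420.
Expected counts (row total × column total / N):
  A, Lecture: 67×200/420 = 31.9048
  A, Flipped: 67×220/420 = 35.0952
  B, Lecture: 137×200/420 = 65.2381
  B, Flipped: 137×220/420 = 71.7619
  C, Lecture: 137×200/420 = 65.2381
  C, Flipped: 137×220/420 = 71.7619
  D, Lecture: 79×200/420 = 37.6190
  D, Flipped: 79×220/420 = 41.3810
Contributions (O − E)²/E:
  (37 − 31.9048)²/31.9048 = 0.8137
  (30 − 35.0952)²/35.0952 = 0.7397
  (51 − 65.2381)²/65.2381 = 3.1074
  (86 − 71.7619)²/71.7619 = 2.8249
  (85 − 65.2381)²/65.2381 = 5.9863
  (52 − 71.7619)²/71.7619 = 5.4421
  (27 − 37.6190)²/37.6190 = 2.9975
  (52 − 41.3810)²/41.3810 = 2.7250
χ² = 0.8137 + 0.7397 + 3.1074 + 2.8249 + 5.9863 + 5.4421 + 2.9975 + 2.7250 = 24.637

24.637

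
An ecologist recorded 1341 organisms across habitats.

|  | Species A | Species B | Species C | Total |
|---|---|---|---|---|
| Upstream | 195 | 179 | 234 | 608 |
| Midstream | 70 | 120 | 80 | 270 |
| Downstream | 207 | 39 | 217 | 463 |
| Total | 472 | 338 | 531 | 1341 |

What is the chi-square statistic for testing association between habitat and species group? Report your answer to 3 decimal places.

129.038

Grand total N = 1341.
Expected counts (row total × column total / N):
  Upstream, Species A: 608×472/1341 = 214.0015
  Upstream, Species B: 608×338/1341 = 153.2468
  Upstream, Species C: 608×531/1341 = 240.7517
  Midstream, Species A: 270×472/1341 = 95.0336
  Midstream, Species B: 270×338/1341 = 68.0537
  Midstream, Species C: 270×531/1341 = 106.9128
  Downstream, Species A: 463×472/1341 = 162.9650
  Downstream, Species B: 463×338/1341 = 116.6995
  Downstream, Species C: 463×531/1341 = 183.3356
Contributions (O − E)²/E:
  (195 − 214.0015)²/214.0015 = 1.6872
  (179 − 153.2468)²/153.2468 = 4.3278
  (234 − 240.7517)²/240.7517 = 0.1893
  (70 − 95.0336)²/95.0336 = 6.5943
  (120 − 68.0537)²/68.0537 = 39.6513
  (80 − 106.9128)²/106.9128 = 6.7747
  (207 − 162.9650)²/162.9650 = 11.8988
  (39 − 116.6995)²/116.6995 = 51.7330
  (217 − 183.3356)²/183.3356 = 6.1815
χ² = 1.6872 + 4.3278 + 0.1893 + 6.5943 + 39.6513 + 6.7747 + 11.8988 + 51.7330 + 6.1815 = 129.038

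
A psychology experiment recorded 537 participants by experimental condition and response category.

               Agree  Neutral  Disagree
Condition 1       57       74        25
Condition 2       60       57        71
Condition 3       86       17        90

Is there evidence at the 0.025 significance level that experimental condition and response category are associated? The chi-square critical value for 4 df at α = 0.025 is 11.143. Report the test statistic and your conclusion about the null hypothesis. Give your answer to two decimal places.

75.77; reject H₀

Row totals: 156, 188, 193. Column totals: 203, 148, 186. Grand total N = 537.
Expected counts (row total × column total / N):
  Condition 1, Agree: 156×203/537 = 58.9721
  Condition 1, Neutral: 156×148/537 = 42.9944
  Condition 1, Disagree: 156×186/537 = 54.0335
  Condition 2, Agree: 188×203/537 = 71.0689
  Condition 2, Neutral: 188×148/537 = 51.8138
  Condition 2, Disagree: 188×186/537 = 65.1173
  Condition 3, Agree: 193×203/537 = 72.9590
  Condition 3, Neutral: 193×148/537 = 53.1918
  Condition 3, Disagree: 193×186/537 = 66.8492
Contributions (O − E)²/E:
  (57 − 58.9721)²/58.9721 = 0.0659
  (74 − 42.9944)²/42.9944 = 22.3598
  (25 − 54.0335)²/54.0335 = 15.6004
  (60 − 71.0689)²/71.0689 = 1.7240
  (57 − 51.8138)²/51.8138 = 0.5191
  (71 − 65.1173)²/65.1173 = 0.5314
  (86 − 72.9590)²/72.9590 = 2.3310
  (17 − 53.1918)²/53.1918 = 24.6250
  (90 − 66.8492)²/66.8492 = 8.0174
χ² = 0.0659 + 22.3598 + 15.6004 + 1.7240 + 0.5191 + 0.5314 + 2.3310 + 24.6250 + 8.0174 = 75.77
df = (3−1)(3−1) = 4. Since 75.77 > 11.143, reject the null hypothesis of independence at α = 0.025.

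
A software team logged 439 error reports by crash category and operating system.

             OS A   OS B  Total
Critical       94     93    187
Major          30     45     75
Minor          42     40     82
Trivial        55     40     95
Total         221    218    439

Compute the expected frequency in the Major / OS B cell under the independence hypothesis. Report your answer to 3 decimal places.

Row total (Major) = 75; column total (OS B) = 218; grand total N = 439.
Expected count = (row total × column total) / N = 75 × 218 / 439 = 37.244.

37.244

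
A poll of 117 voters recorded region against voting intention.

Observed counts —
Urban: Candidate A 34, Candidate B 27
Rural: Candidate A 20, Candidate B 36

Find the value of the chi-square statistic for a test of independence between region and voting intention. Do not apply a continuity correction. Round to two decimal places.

Row totals: 61, 56. Column totals: 54, 63. Grand total N = 117.
Expected counts (row total × column total / N):
  Urban, Candidate A: 61×54/117 = 28.154
  Urban, Candidate B: 61×63/117 = 32.846
  Rural, Candidate A: 56×54/117 = 25.846
  Rural, Candidate B: 56×63/117 = 30.154
Contributions (O − E)²/E:
  (34 − 28.154)²/28.154 = 1.2139
  (27 − 32.846)²/32.846 = 1.0405
  (20 − 25.846)²/25.846 = 1.3223
  (36 − 30.154)²/30.154 = 1.1334
χ² = 1.2139 + 1.0405 + 1.3223 + 1.1334 = 4.71

4.71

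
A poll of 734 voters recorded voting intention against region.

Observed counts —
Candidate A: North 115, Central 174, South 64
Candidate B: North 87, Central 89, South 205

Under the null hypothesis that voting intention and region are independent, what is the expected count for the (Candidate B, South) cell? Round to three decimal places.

139.631

Row total (Candidate B) = 381; column total (South) = 269; grand total N = 734.
Expected count = (row total × column total) / N = 381 × 269 / 734 = 139.631.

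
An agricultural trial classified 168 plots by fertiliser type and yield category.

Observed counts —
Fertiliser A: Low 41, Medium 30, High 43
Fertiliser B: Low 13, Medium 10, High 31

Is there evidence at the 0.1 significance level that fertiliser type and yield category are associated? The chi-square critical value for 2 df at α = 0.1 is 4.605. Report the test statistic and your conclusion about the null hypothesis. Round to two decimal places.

Row totals: 114, 54. Column totals: 54, 40, 74. Grand total N = 168.
Expected counts (row total × column total / N):
  Fertiliser A, Low: 114×54/168 = 36.643
  Fertiliser A, Medium: 114×40/168 = 27.143
  Fertiliser A, High: 114×74/168 = 50.214
  Fertiliser B, Low: 54×54/168 = 17.357
  Fertiliser B, Medium: 54×40/168 = 12.857
  Fertiliser B, High: 54×74/168 = 23.786
Contributions (O − E)²/E:
  (41 − 36.643)²/36.643 = 0.5181
  (30 − 27.143)²/27.143 = 0.3007
  (43 − 50.214)²/50.214 = 1.0364
  (13 − 17.357)²/17.357 = 1.0937
  (10 − 12.857)²/12.857 = 0.6349
  (31 − 23.786)²/23.786 = 2.1879
χ² = 0.5181 + 0.3007 + 1.0364 + 1.0937 + 0.6349 + 2.1879 = 5.77
df = (2−1)(3−1) = 2. Since 5.77 > 4.605, reject the null hypothesis of independence at α = 0.1.

5.77; reject H₀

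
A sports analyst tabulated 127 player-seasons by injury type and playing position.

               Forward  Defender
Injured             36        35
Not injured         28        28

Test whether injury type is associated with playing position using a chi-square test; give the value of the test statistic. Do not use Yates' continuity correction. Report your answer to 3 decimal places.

Row totals: 71, 56. Column totals: 64, 63. Grand total N = 127.
Expected counts (row total × column total / N):
  Injured, Forward: 71×64/127 = 35.7795
  Injured, Defender: 71×63/127 = 35.2205
  Not injured, Forward: 56×64/127 = 28.2205
  Not injured, Defender: 56×63/127 = 27.7795
Contributions (O − E)²/E:
  (36 − 35.7795)²/35.7795 = 0.0014
  (35 − 35.2205)²/35.2205 = 0.0014
  (28 − 28.2205)²/28.2205 = 0.0017
  (28 − 27.7795)²/27.7795 = 0.0018
χ² = 0.0014 + 0.0014 + 0.0017 + 0.0018 = 0.006

0.006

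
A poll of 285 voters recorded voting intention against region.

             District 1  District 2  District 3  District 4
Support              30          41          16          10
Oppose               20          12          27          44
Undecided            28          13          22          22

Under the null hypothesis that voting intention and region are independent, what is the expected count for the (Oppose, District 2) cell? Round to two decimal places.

Row total (Oppose) = 103; column total (District 2) = 66; grand total N = 285.
Expected count = (row total × column total) / N = 103 × 66 / 285 = 23.85.

23.85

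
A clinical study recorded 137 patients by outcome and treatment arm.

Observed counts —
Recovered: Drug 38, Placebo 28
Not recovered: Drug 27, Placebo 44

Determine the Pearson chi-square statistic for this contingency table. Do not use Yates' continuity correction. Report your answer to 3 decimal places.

5.242

Row totals: 66, 71. Column totals: 65, 72. Grand total N = 137.
Expected counts (row total × column total / N):
  Recovered, Drug: 66×65/137 = 31.3139
  Recovered, Placebo: 66×72/137 = 34.6861
  Not recovered, Drug: 71×65/137 = 33.6861
  Not recovered, Placebo: 71×72/137 = 37.3139
Contributions (O − E)²/E:
  (38 − 31.3139)²/31.3139 = 1.4276
  (28 − 34.6861)²/34.6861 = 1.2888
  (27 − 33.6861)²/33.6861 = 1.3271
  (44 − 37.3139)²/37.3139 = 1.1981
χ² = 1.4276 + 1.2888 + 1.3271 + 1.1981 = 5.242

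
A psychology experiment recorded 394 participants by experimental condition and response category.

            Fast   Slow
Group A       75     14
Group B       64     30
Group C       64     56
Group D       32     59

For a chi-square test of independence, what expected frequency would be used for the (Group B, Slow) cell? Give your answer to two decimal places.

Row total (Group B) = 94; column total (Slow) = 159; grand total N = 394.
Expected count = (row total × column total) / N = 94 × 159 / 394 = 37.93.

37.93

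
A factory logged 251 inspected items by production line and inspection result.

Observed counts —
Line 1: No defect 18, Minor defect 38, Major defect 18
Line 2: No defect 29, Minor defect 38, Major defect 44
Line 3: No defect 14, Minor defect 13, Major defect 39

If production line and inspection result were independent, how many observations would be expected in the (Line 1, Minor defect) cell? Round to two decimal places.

Row total (Line 1) = 74; column total (Minor defect) = 89; grand total N = 251.
Expected count = (row total × column total) / N = 74 × 89 / 251 = 26.24.

26.24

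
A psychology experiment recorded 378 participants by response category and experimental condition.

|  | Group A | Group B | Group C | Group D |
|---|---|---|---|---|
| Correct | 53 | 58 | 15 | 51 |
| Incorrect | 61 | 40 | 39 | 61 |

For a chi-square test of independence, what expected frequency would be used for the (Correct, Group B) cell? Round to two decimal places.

45.89

Row total (Correct) = 177; column total (Group B) = 98; grand total N = 378.
Expected count = (row total × column total) / N = 177 × 98 / 378 = 45.89.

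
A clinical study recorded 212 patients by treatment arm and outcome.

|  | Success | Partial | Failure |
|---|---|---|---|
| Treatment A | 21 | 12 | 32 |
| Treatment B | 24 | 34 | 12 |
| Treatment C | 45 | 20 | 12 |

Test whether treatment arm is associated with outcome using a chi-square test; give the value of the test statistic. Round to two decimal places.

Row totals: 65, 70, 77. Column totals: 90, 66, 56. Grand total N = 212.
Expected counts (row total × column total / N):
  Treatment A, Success: 65×90/212 = 27.594
  Treatment A, Partial: 65×66/212 = 20.236
  Treatment A, Failure: 65×56/212 = 17.170
  Treatment B, Success: 70×90/212 = 29.717
  Treatment B, Partial: 70×66/212 = 21.792
  Treatment B, Failure: 70×56/212 = 18.491
  Treatment C, Success: 77×90/212 = 32.689
  Treatment C, Partial: 77×66/212 = 23.972
  Treatment C, Failure: 77×56/212 = 20.340
Contributions (O − E)²/E:
  (21 − 27.594)²/27.594 = 1.5757
  (12 − 20.236)²/20.236 = 3.3520
  (32 − 17.170)²/17.170 = 12.8089
  (24 − 29.717)²/29.717 = 1.0998
  (34 − 21.792)²/21.792 = 6.8390
  (12 − 18.491)²/18.491 = 2.2786
  (45 − 32.689)²/32.689 = 4.6364
  (20 − 23.972)²/23.972 = 0.6581
  (12 − 20.340)²/20.340 = 3.4196
χ² = 1.5757 + 3.3520 + 12.8089 + 1.0998 + 6.8390 + 2.2786 + 4.6364 + 0.6581 + 3.4196 = 36.67

36.67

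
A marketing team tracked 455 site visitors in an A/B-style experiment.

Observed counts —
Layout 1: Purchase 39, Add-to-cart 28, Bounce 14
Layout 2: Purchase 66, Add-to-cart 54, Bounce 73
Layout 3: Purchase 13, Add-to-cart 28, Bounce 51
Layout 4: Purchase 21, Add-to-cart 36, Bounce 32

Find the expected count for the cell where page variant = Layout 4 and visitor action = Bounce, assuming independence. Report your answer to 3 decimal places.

33.253

Row total (Layout 4) = 89; column total (Bounce) = 170; grand total N = 455.
Expected count = (row total × column total) / N = 89 × 170 / 455 = 33.253.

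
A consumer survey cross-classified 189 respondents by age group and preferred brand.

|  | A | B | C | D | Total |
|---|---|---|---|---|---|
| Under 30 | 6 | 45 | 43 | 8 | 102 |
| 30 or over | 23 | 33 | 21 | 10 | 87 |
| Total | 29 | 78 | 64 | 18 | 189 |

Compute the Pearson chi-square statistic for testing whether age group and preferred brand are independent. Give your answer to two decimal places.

18.52

Grand total N = 189.
Expected counts (row total × column total / N):
  Under 30, A: 102×29/189 = 15.651
  Under 30, B: 102×78/189 = 42.095
  Under 30, C: 102×64/189 = 34.540
  Under 30, D: 102×18/189 = 9.714
  30 or over, A: 87×29/189 = 13.349
  30 or over, B: 87×78/189 = 35.905
  30 or over, C: 87×64/189 = 29.460
  30 or over, D: 87×18/189 = 8.286
Contributions (O − E)²/E:
  (6 − 15.651)²/15.651 = 5.9512
  (45 − 42.095)²/42.095 = 0.2005
  (43 − 34.540)²/34.540 = 2.0721
  (8 − 9.714)²/9.714 = 0.3024
  (23 − 13.349)²/13.349 = 6.9774
  (33 − 35.905)²/35.905 = 0.2350
  (21 − 29.460)²/29.460 = 2.4295
  (10 − 8.286)²/8.286 = 0.3545
χ² = 5.9512 + 0.2005 + 2.0721 + 0.3024 + 6.9774 + 0.2350 + 2.4295 + 0.3545 = 18.52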